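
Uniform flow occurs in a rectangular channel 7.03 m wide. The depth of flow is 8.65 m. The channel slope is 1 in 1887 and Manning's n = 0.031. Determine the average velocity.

Flow area A = b·y = 7.03 × 8.65 = 60.81 m². Wetted perimeter P = b + 2y = 7.03 + 2×8.65 = 24.33 m.
Hydraulic radius R = A/P = 60.81/24.33 = 2.499 m.
From Manning's equation, V = (1/n) R^(2/3) S^(1/2) = (1/0.031) × 2.499^(2/3) × 0.0005299^(1/2) = 1.37 m/s.

V = 1.37 m/s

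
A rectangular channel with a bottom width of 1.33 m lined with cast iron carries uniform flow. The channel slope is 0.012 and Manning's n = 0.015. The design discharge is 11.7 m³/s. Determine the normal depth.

y_n = 1.93 m

Manning's equation rearranged: A R^(2/3) = nQ / (1·√S) = 0.015 × 11.7 / (√0.012) = 1.602.
At y = 1.7 m: A R^(2/3) = 1.382 — too small.
At y = 2.11 m: A R^(2/3) = 1.781 — too large.
At y = 1.93 m: A R^(2/3) = 1.605 — ≈ 1.602.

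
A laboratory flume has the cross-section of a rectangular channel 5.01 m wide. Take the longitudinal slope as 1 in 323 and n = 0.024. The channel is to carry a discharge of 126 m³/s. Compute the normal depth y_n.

y_n = 7.18 m

Manning's equation rearranged: A R^(2/3) = nQ / (1·√S) = 0.024 × 126 / (√0.003096) = 54.35.
Try y = 8.44 m: A R^(2/3) = 65.58 — over.
Try y = 5.39 m: A R^(2/3) = 38.62 — short.
Try y = 7.18 m: A R^(2/3) = 54.35 — close enough.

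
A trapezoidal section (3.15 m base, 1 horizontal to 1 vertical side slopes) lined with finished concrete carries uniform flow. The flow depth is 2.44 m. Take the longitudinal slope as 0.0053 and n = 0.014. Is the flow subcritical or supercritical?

supercritical

With bottom width b = 3.15 m and side slope z = 1: A = (b + zy)y = (3.15 + 1×2.44)×2.44 = 13.64 m²; P = b + 2y√(1+z²) = 3.15 + 2×2.44×1.414 = 10.05 m.
Hydraulic radius R = A/P = 13.64/10.05 = 1.357 m.
V = (1/n) R^(2/3) √S = (1/0.014) × 1.357^(2/3) × √0.0053 = 6.374 m/s. Hydraulic depth D_h = A/T = 13.64/8.03 = 1.699 m.
Froude number Fr = V/√(g·D_h) = 6.374/√(9.81×1.699) = 1.56, which is greater than 1, so the flow is supercritical.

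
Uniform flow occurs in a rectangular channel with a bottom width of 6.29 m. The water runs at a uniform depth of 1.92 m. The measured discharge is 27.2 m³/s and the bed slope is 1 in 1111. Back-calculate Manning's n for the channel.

Flow area A = b·y = 6.29 × 1.92 = 12.08 m². Wetted perimeter P = b + 2y = 6.29 + 2×1.92 = 10.13 m.
Hydraulic radius R = A/P = 12.08/10.13 = 1.192 m.
Rearranging Manning's equation: n = (1/Q) A R^(2/3) S^(1/2) = (1/27.2) × 12.08 × 1.192^(2/3) × √0.0009001 = 0.015.

n = 0.015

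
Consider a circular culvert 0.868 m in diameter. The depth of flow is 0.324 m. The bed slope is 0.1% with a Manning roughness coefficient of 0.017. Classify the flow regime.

For a circular section of diameter D = 0.868 m at depth y = 0.324 m, the central angle is θ = 2 arccos(1 − 2y/D) = 2.629 rad. Then A = (D²/8)(θ − sin θ) = 0.2014 m² and P = Dθ/2 = 1.141 m.
Hydraulic radius R = A/P = 0.2014/1.141 = 0.1765 m.
V = (1/n) R^(2/3) √S = (1/0.017) × 0.1765^(2/3) × √0.001 = 0.5854 m/s. Hydraulic depth D_h = A/T = 0.2014/0.8397 = 0.2399 m.
Froude number Fr = V/√(g·D_h) = 0.5854/√(9.81×0.2399) = 0.382, which is less than 1, so the flow is subcritical.

subcritical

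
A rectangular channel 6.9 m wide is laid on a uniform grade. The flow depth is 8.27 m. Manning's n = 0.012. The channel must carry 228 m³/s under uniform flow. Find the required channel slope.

S = 0.000702

Flow area A = b·y = 6.9 × 8.27 = 57.06 m². Wetted perimeter P = b + 2y = 6.9 + 2×8.27 = 23.44 m.
Hydraulic radius R = A/P = 57.06/23.44 = 2.434 m.
From Manning's equation, S = [nQ / (1 A R^(2/3))]² = [0.012 × 228 / (1 × 57.06 × 2.434^(2/3))]² = 0.000702.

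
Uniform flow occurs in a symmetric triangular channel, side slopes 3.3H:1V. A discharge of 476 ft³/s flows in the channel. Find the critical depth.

At critical depth, Q² T / (g A³) = 1, i.e. A³/T = Q²/g = 476²/32.2 = 7037.
Trying y = 3.35 ft: A³/T = 2297 — short.
Trying y = 4.73 ft: A³/T = 12890 — over.
Trying y = 4.19 ft: A³/T = 7032 — matches.

y_c = 4.19 ft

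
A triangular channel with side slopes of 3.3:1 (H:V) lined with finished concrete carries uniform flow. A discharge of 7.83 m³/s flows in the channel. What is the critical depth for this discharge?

At critical depth, Q² T / (g A³) = 1, i.e. A³/T = Q²/g = 7.83²/9.81 = 6.25.
At y = 0.924 m: A³/T = 3.667 — too small.
At y = 1.27 m: A³/T = 17.99 — too large.
At y = 1.03 m: A³/T = 6.312 — close enough.

y_c = 1.03 m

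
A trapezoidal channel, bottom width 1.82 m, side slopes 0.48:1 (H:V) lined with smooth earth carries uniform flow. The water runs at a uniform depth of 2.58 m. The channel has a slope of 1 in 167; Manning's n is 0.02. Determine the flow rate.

With bottom width b = 1.82 m and side slope z = 0.48: A = (b + zy)y = (1.82 + 0.48×2.58)×2.58 = 7.891 m²; P = b + 2y√(1+z²) = 1.82 + 2×2.58×1.109 = 7.544 m.
Hydraulic radius R = A/P = 7.891/7.544 = 1.046 m.
Manning's equation: Q = (1/n) A R^(2/3) S^(1/2) = (1/0.02) × 7.891 × 1.046^(2/3) × 0.005988^(1/2) = 31.5 m³/s.

Q = 31.5 m³/s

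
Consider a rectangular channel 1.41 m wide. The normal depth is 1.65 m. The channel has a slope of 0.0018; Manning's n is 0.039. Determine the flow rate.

Q = 1.58 m³/s

Flow area A = b·y = 1.41 × 1.65 = 2.326 m². Wetted perimeter P = b + 2y = 1.41 + 2×1.65 = 4.71 m.
Hydraulic radius R = A/P = 2.326/4.71 = 0.4939 m.
Manning's equation: Q = (1/n) A R^(2/3) S^(1/2) = (1/0.039) × 2.326 × 0.4939^(2/3) × 0.0018^(1/2) = 1.58 m³/s.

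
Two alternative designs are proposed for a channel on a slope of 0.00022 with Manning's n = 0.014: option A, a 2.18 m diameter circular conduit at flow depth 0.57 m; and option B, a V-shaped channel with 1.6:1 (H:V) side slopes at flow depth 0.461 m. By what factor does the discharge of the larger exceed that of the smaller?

Channel A: For a circular section of diameter D = 2.18 m at depth y = 0.57 m, the central angle is θ = 2 arccos(1 − 2y/D) = 2.147 rad. Then A = (D²/8)(θ − sin θ) = 0.7773 m² and P = Dθ/2 = 2.34 m. Hydraulic radius R = A/P = 0.7773/2.34 = 0.3321 m. Q_A = (1/0.014)·0.7773·0.3321^(2/3)·√0.00022 = 0.3949 m³/s.
Channel B: For a triangular section with side slope z = 1.6: A = zy² = 1.6×0.461² = 0.34 m²; P = 2y√(1+z²) = 2×0.461×1.887 = 1.74 m. Hydraulic radius R = A/P = 0.34/1.74 = 0.1955 m. Q_B = (1/0.014)·0.34·0.1955^(2/3)·√0.00022 = 0.1213 m³/s.
The larger discharge is 0.3949 m³/s and the smaller is 0.1213 m³/s; the ratio is 3.25.

3.25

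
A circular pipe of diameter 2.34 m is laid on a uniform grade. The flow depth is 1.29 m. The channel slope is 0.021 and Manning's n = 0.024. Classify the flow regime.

For a circular section of diameter D = 2.34 m at depth y = 1.29 m, the central angle is θ = 2 arccos(1 − 2y/D) = 3.347 rad. Then A = (D²/8)(θ − sin θ) = 2.431 m² and P = Dθ/2 = 3.916 m.
Hydraulic radius R = A/P = 2.431/3.916 = 0.6207 m.
V = (1/n) R^(2/3) √S = (1/0.024) × 0.6207^(2/3) × √0.021 = 4.393 m/s. Hydraulic depth D_h = A/T = 2.431/2.328 = 1.044 m.
Froude number Fr = V/√(g·D_h) = 4.393/√(9.81×1.044) = 1.37, which is greater than 1, so the flow is supercritical.

supercritical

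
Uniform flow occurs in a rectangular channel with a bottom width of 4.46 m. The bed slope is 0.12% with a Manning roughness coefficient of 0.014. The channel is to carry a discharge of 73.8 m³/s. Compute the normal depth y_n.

Manning's equation rearranged: A R^(2/3) = nQ / (1·√S) = 0.014 × 73.8 / (√0.0012) = 29.83.
At y = 6.24 m: A R^(2/3) = 38.75 — over.
At y = 3.74 m: A R^(2/3) = 20.85 — short.
At y = 5.01 m: A R^(2/3) = 29.84 — close enough.

y_n = 5.01 m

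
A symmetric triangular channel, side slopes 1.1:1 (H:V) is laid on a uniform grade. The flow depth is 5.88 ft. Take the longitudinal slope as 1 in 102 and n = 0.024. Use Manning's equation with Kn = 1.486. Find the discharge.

For a triangular section with side slope z = 1.1: A = zy² = 1.1×5.88² = 38.03 ft²; P = 2y√(1+z²) = 2×5.88×1.487 = 17.48 ft.
Hydraulic radius R = A/P = 38.03/17.48 = 2.175 ft.
Manning's equation: Q = (1.486/n) A R^(2/3) S^(1/2) = (1.486/0.024) × 38.03 × 2.175^(2/3) × 0.009804^(1/2) = 391 ft³/s.

Q = 391 ft³/s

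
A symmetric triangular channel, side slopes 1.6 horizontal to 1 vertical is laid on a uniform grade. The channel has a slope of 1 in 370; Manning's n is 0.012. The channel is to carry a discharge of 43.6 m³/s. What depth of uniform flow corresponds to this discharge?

y_n = 2.47 m

Manning's equation rearranged: A R^(2/3) = nQ / (1·√S) = 0.012 × 43.6 / (√0.002703) = 10.06.
Trying y = 2.72 m: A R^(2/3) = 13.02 — too large.
Trying y = 1.74 m: A R^(2/3) = 3.955 — too small.
Trying y = 2.47 m: A R^(2/3) = 10.07 — close enough.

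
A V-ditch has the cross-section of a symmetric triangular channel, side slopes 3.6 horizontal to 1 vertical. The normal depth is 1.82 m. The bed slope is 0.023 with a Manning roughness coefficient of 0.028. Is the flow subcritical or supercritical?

For a triangular section with side slope z = 3.6: A = zy² = 3.6×1.82² = 11.92 m²; P = 2y√(1+z²) = 2×1.82×3.736 = 13.6 m.
Hydraulic radius R = A/P = 11.92/13.6 = 0.8768 m.
V = (1/n) R^(2/3) √S = (1/0.028) × 0.8768^(2/3) × √0.023 = 4.962 m/s. Hydraulic depth D_h = A/T = 11.92/13.1 = 0.91 m.
Froude number Fr = V/√(g·D_h) = 4.962/√(9.81×0.91) = 1.66, which is greater than 1, so the flow is supercritical.

supercritical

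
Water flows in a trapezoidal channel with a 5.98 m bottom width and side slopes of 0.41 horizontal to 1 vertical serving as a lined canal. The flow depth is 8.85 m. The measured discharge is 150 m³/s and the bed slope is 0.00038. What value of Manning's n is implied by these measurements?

With bottom width b = 5.98 m and side slope z = 0.41: A = (b + zy)y = (5.98 + 0.41×8.85)×8.85 = 85.04 m²; P = b + 2y√(1+z²) = 5.98 + 2×8.85×1.081 = 25.11 m.
Hydraulic radius R = A/P = 85.04/25.11 = 3.387 m.
Rearranging Manning's equation: n = (1/Q) A R^(2/3) S^(1/2) = (1/150) × 85.04 × 3.387^(2/3) × √0.00038 = 0.0249.

n = 0.0249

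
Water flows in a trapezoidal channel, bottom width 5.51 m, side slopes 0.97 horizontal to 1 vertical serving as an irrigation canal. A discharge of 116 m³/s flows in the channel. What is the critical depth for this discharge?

y_c = 2.97 m

At critical depth, Q² T / (g A³) = 1, i.e. A³/T = Q²/g = 116²/9.81 = 1372.
Try y = 2.58 m: A³/T = 840.2 — low.
Try y = 3.35 m: A³/T = 2104 — high.
Try y = 2.97 m: A³/T = 1373 — ≈ 1372.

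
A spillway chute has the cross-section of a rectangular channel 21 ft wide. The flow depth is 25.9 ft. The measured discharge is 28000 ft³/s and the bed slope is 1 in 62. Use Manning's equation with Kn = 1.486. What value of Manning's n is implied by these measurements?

Flow area A = b·y = 21 × 25.9 = 543.9 ft². Wetted perimeter P = b + 2y = 21 + 2×25.9 = 72.8 ft.
Hydraulic radius R = A/P = 543.9/72.8 = 7.471 ft.
Rearranging Manning's equation: n = (1.486/Q) A R^(2/3) S^(1/2) = (1.486/28000) × 543.9 × 7.471^(2/3) × √0.01613 = 0.014.

n = 0.014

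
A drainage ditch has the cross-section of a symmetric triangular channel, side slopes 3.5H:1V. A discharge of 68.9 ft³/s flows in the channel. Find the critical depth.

At critical depth, Q² T / (g A³) = 1, i.e. A³/T = Q²/g = 68.9²/32.2 = 147.4.
At y = 1.3 ft: A³/T = 22.74 — short.
At y = 2.19 ft: A³/T = 308.6 — over.
At y = 1.89 ft: A³/T = 147.7 — close enough.

y_c = 1.89 ft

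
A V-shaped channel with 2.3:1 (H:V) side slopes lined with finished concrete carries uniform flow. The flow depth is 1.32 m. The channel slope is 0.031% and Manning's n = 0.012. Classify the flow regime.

subcritical

For a triangular section with side slope z = 2.3: A = zy² = 2.3×1.32² = 4.008 m²; P = 2y√(1+z²) = 2×1.32×2.508 = 6.621 m.
Hydraulic radius R = A/P = 4.008/6.621 = 0.6053 m.
V = (1/n) R^(2/3) √S = (1/0.012) × 0.6053^(2/3) × √0.00031 = 1.05 m/s. Hydraulic depth D_h = A/T = 4.008/6.072 = 0.66 m.
Froude number Fr = V/√(g·D_h) = 1.05/√(9.81×0.66) = 0.413, which is less than 1, so the flow is subcritical.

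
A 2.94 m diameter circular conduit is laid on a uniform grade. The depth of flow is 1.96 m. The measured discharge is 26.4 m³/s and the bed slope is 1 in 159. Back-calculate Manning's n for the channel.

n = 0.013

For a circular section of diameter D = 2.94 m at depth y = 1.96 m, the central angle is θ = 2 arccos(1 − 2y/D) = 3.821 rad. Then A = (D²/8)(θ − sin θ) = 4.808 m² and P = Dθ/2 = 5.617 m.
Hydraulic radius R = A/P = 4.808/5.617 = 0.8559 m.
Rearranging Manning's equation: n = (1/Q) A R^(2/3) S^(1/2) = (1/26.4) × 4.808 × 0.8559^(2/3) × √0.006289 = 0.013.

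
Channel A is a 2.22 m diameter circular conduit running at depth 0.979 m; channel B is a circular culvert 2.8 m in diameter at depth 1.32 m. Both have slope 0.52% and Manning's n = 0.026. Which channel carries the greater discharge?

channel B

Channel A: For a circular section of diameter D = 2.22 m at depth y = 0.979 m, the central angle is θ = 2 arccos(1 − 2y/D) = 2.905 rad. Then A = (D²/8)(θ − sin θ) = 1.645 m² and P = Dθ/2 = 3.225 m. Hydraulic radius R = A/P = 1.645/3.225 = 0.5102 m. Q_A = (1/0.026)·1.645·0.5102^(2/3)·√0.0052 = 2.914 m³/s.
Channel B: For a circular section of diameter D = 2.8 m at depth y = 1.32 m, the central angle is θ = 2 arccos(1 − 2y/D) = 3.027 rad. Then A = (D²/8)(θ − sin θ) = 2.855 m² and P = Dθ/2 = 4.238 m. Hydraulic radius R = A/P = 2.855/4.238 = 0.6736 m. Q_B = (1/0.026)·2.855·0.6736^(2/3)·√0.0052 = 6.085 m³/s.
Q_A = 2.914 m³/s vs Q_B = 6.085 m³/s, so channel B carries more.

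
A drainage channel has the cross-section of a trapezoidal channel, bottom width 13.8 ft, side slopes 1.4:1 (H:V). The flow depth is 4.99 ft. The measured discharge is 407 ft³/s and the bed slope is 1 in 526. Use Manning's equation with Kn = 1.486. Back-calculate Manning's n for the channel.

n = 0.037

With bottom width b = 13.8 ft and side slope z = 1.4: A = (b + zy)y = (13.8 + 1.4×4.99)×4.99 = 103.7 ft²; P = b + 2y√(1+z²) = 13.8 + 2×4.99×1.72 = 30.97 ft.
Hydraulic radius R = A/P = 103.7/30.97 = 3.349 ft.
Rearranging Manning's equation: n = (1.486/Q) A R^(2/3) S^(1/2) = (1.486/407) × 103.7 × 3.349^(2/3) × √0.001901 = 0.037.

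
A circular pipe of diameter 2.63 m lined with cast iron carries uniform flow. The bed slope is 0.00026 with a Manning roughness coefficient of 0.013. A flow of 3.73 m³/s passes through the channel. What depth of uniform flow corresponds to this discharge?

Manning's equation rearranged: A R^(2/3) = nQ / (1·√S) = 0.013 × 3.73 / (√0.00026) = 3.007.
Try y = 1.46 m: A R^(2/3) = 2.442 — low.
Try y = 2.01 m: A R^(2/3) = 3.827 — high.
Try y = 1.67 m: A R^(2/3) = 3.004 — ≈ 3.007.

y_n = 1.67 m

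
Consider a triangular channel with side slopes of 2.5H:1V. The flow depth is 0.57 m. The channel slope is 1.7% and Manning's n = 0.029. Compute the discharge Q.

For a triangular section with side slope z = 2.5: A = zy² = 2.5×0.57² = 0.8122 m²; P = 2y√(1+z²) = 2×0.57×2.693 = 3.07 m.
Hydraulic radius R = A/P = 0.8122/3.07 = 0.2646 m.
Manning's equation: Q = (1/n) A R^(2/3) S^(1/2) = (1/0.029) × 0.8122 × 0.2646^(2/3) × 0.017^(1/2) = 1.51 m³/s.

Q = 1.51 m³/s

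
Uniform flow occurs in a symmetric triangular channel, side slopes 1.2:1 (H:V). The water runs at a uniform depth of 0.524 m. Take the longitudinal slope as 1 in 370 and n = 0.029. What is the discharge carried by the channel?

Q = 0.203 m³/s

For a triangular section with side slope z = 1.2: A = zy² = 1.2×0.524² = 0.3295 m²; P = 2y√(1+z²) = 2×0.524×1.562 = 1.637 m.
Hydraulic radius R = A/P = 0.3295/1.637 = 0.2013 m.
Manning's equation: Q = (1/n) A R^(2/3) S^(1/2) = (1/0.029) × 0.3295 × 0.2013^(2/3) × 0.002703^(1/2) = 0.203 m³/s.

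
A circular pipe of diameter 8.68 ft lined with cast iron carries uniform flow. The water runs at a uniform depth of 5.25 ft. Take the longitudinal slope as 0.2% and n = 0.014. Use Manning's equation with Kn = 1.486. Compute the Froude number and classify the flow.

For a circular section of diameter D = 8.68 ft at depth y = 5.25 ft, the central angle is θ = 2 arccos(1 − 2y/D) = 3.564 rad. Then A = (D²/8)(θ − sin θ) = 37.43 ft² and P = Dθ/2 = 15.47 ft.
Hydraulic radius R = A/P = 37.43/15.47 = 2.42 ft.
V = (1.486/n) R^(2/3) √S = (1.486/0.014) × 2.42^(2/3) × √0.002 = 8.555 ft/s. Hydraulic depth D_h = A/T = 37.43/8.487 = 4.41 ft.
Froude number Fr = V/√(g·D_h) = 8.555/√(32.2×4.41) = 0.718, which is less than 1, so the flow is subcritical.

subcritical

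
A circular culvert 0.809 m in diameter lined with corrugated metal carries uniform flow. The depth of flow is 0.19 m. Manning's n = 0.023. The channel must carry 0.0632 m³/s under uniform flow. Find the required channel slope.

For a circular section of diameter D = 0.809 m at depth y = 0.19 m, the central angle is θ = 2 arccos(1 − 2y/D) = 2.024 rad. Then A = (D²/8)(θ − sin θ) = 0.092 m² and P = Dθ/2 = 0.8186 m.
Hydraulic radius R = A/P = 0.092/0.8186 = 0.1124 m.
From Manning's equation, S = [nQ / (1 A R^(2/3))]² = [0.023 × 0.0632 / (1 × 0.092 × 0.1124^(2/3))]² = 0.0046.

S = 0.0046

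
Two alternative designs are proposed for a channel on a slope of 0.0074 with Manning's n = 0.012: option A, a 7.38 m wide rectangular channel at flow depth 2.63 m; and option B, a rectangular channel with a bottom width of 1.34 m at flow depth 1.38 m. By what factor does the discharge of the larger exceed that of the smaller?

Channel A: Flow area A = b·y = 7.38 × 2.63 = 19.41 m². Wetted perimeter P = b + 2y = 7.38 + 2×2.63 = 12.64 m. Hydraulic radius R = A/P = 19.41/12.64 = 1.536 m. Q_A = (1/0.012)·19.41·1.536^(2/3)·√0.0074 = 185.2 m³/s.
Channel B: Flow area A = b·y = 1.34 × 1.38 = 1.849 m². Wetted perimeter P = b + 2y = 1.34 + 2×1.38 = 4.1 m. Hydraulic radius R = A/P = 1.849/4.1 = 0.451 m. Q_B = (1/0.012)·1.849·0.451^(2/3)·√0.0074 = 7.796 m³/s.
The larger discharge is 185.2 m³/s and the smaller is 7.796 m³/s; the ratio is 23.8.

23.8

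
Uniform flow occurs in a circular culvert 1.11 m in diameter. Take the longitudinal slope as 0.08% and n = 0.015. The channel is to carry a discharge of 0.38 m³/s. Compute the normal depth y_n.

y_n = 0.548 m

Manning's equation rearranged: A R^(2/3) = nQ / (1·√S) = 0.015 × 0.38 / (√0.0008) = 0.2015.
Try y = 0.446 m: A R^(2/3) = 0.1399 — low.
Try y = 0.548 m: A R^(2/3) = 0.2014 — close enough.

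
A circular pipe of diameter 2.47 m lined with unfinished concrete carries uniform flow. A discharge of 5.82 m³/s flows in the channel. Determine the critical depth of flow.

At critical depth, Q² T / (g A³) = 1, i.e. A³/T = Q²/g = 5.82²/9.81 = 3.453.
At y = 1.21 m: A³/T = 5.149 — high.
At y = 0.849 m: A³/T = 1.321 — low.
At y = 1.09 m: A³/T = 3.453 — matches.

y_c = 1.09 m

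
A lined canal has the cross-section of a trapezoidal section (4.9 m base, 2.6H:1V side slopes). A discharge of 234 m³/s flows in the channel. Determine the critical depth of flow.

At critical depth, Q² T / (g A³) = 1, i.e. A³/T = Q²/g = 234²/9.81 = 5582.
Try y = 2.86 m: A³/T = 2221 — short.
Try y = 3.92 m: A³/T = 8189 — over.
Try y = 3.58 m: A³/T = 5596 — ≈ 5582.

y_c = 3.58 m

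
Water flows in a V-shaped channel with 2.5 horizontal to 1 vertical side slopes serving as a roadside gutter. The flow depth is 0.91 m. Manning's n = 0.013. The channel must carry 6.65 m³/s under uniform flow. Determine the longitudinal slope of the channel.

S = 0.0055

For a triangular section with side slope z = 2.5: A = zy² = 2.5×0.91² = 2.07 m²; P = 2y√(1+z²) = 2×0.91×2.693 = 4.9 m.
Hydraulic radius R = A/P = 2.07/4.9 = 0.4225 m.
From Manning's equation, S = [nQ / (1 A R^(2/3))]² = [0.013 × 6.65 / (1 × 2.07 × 0.4225^(2/3))]² = 0.0055.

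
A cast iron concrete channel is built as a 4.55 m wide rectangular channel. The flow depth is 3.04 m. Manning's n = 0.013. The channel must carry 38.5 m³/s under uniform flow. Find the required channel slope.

S = 0.000922

Flow area A = b·y = 4.55 × 3.04 = 13.83 m². Wetted perimeter P = b + 2y = 4.55 + 2×3.04 = 10.63 m.
Hydraulic radius R = A/P = 13.83/10.63 = 1.301 m.
From Manning's equation, S = [nQ / (1 A R^(2/3))]² = [0.013 × 38.5 / (1 × 13.83 × 1.301^(2/3))]² = 0.000922.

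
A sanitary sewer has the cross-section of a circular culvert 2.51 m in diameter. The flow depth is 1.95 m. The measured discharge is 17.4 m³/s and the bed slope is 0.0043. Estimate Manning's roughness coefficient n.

n = 0.013

For a circular section of diameter D = 2.51 m at depth y = 1.95 m, the central angle is θ = 2 arccos(1 − 2y/D) = 4.315 rad. Then A = (D²/8)(θ − sin θ) = 4.125 m² and P = Dθ/2 = 5.416 m.
Hydraulic radius R = A/P = 4.125/5.416 = 0.7616 m.
Rearranging Manning's equation: n = (1/Q) A R^(2/3) S^(1/2) = (1/17.4) × 4.125 × 0.7616^(2/3) × √0.0043 = 0.013.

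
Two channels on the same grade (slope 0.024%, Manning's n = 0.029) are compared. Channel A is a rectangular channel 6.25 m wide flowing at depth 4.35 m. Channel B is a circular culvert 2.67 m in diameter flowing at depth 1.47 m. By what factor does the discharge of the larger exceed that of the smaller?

Channel A: Flow area A = b·y = 6.25 × 4.35 = 27.19 m². Wetted perimeter P = b + 2y = 6.25 + 2×4.35 = 14.95 m. Hydraulic radius R = A/P = 27.19/14.95 = 1.819 m. Q_A = (1/0.029)·27.19·1.819^(2/3)·√0.00024 = 21.64 m³/s.
Channel B: For a circular section of diameter D = 2.67 m at depth y = 1.47 m, the central angle is θ = 2 arccos(1 − 2y/D) = 3.344 rad. Then A = (D²/8)(θ − sin θ) = 3.159 m² and P = Dθ/2 = 4.464 m. Hydraulic radius R = A/P = 3.159/4.464 = 0.7077 m. Q_B = (1/0.029)·3.159·0.7077^(2/3)·√0.00024 = 1.34 m³/s.
The larger discharge is 21.64 m³/s and the smaller is 1.34 m³/s; the ratio is 16.1.

16.1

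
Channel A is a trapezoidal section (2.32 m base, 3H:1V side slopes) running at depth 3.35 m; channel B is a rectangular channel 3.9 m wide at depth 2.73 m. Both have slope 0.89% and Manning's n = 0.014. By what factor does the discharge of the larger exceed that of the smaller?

Channel A: With bottom width b = 2.32 m and side slope z = 3: A = (b + zy)y = (2.32 + 3×3.35)×3.35 = 41.44 m²; P = b + 2y√(1+z²) = 2.32 + 2×3.35×3.162 = 23.51 m. Hydraulic radius R = A/P = 41.44/23.51 = 1.763 m. Q_A = (1/0.014)·41.44·1.763^(2/3)·√0.0089 = 407.5 m³/s.
Channel B: Flow area A = b·y = 3.9 × 2.73 = 10.65 m². Wetted perimeter P = b + 2y = 3.9 + 2×2.73 = 9.36 m. Hydraulic radius R = A/P = 10.65/9.36 = 1.138 m. Q_B = (1/0.014)·10.65·1.138^(2/3)·√0.0089 = 78.18 m³/s.
The larger discharge is 407.5 m³/s and the smaller is 78.18 m³/s; the ratio is 5.21.

5.21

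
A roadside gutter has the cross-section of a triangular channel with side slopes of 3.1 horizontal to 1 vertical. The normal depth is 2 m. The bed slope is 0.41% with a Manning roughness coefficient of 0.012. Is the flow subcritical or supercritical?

For a triangular section with side slope z = 3.1: A = zy² = 3.1×2² = 12.4 m²; P = 2y√(1+z²) = 2×2×3.257 = 13.03 m.
Hydraulic radius R = A/P = 12.4/13.03 = 0.9517 m.
V = (1/n) R^(2/3) √S = (1/0.012) × 0.9517^(2/3) × √0.0041 = 5.163 m/s. Hydraulic depth D_h = A/T = 12.4/12.4 = 1 m.
Froude number Fr = V/√(g·D_h) = 5.163/√(9.81×1) = 1.65, which is greater than 1, so the flow is supercritical.

supercritical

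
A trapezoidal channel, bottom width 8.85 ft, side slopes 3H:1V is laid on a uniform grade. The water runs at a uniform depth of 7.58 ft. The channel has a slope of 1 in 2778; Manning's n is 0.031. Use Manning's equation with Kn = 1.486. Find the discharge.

With bottom width b = 8.85 ft and side slope z = 3: A = (b + zy)y = (8.85 + 3×7.58)×7.58 = 239.5 ft²; P = b + 2y√(1+z²) = 8.85 + 2×7.58×3.162 = 56.79 ft.
Hydraulic radius R = A/P = 239.5/56.79 = 4.216 ft.
Manning's equation: Q = (1.486/n) A R^(2/3) S^(1/2) = (1.486/0.031) × 239.5 × 4.216^(2/3) × 0.00036^(1/2) = 568 ft³/s.

Q = 568 ft³/s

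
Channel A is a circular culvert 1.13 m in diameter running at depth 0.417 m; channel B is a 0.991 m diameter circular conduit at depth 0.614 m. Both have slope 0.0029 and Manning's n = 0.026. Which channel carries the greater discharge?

channel B

Channel A: For a circular section of diameter D = 1.13 m at depth y = 0.417 m, the central angle is θ = 2 arccos(1 − 2y/D) = 2.612 rad. Then A = (D²/8)(θ − sin θ) = 0.3361 m² and P = Dθ/2 = 1.476 m. Hydraulic radius R = A/P = 0.3361/1.476 = 0.2278 m. Q_A = (1/0.026)·0.3361·0.2278^(2/3)·√0.0029 = 0.2597 m³/s.
Channel B: For a circular section of diameter D = 0.991 m at depth y = 0.614 m, the central angle is θ = 2 arccos(1 − 2y/D) = 3.625 rad. Then A = (D²/8)(θ − sin θ) = 0.502 m² and P = Dθ/2 = 1.796 m. Hydraulic radius R = A/P = 0.502/1.796 = 0.2795 m. Q_B = (1/0.026)·0.502·0.2795^(2/3)·√0.0029 = 0.4444 m³/s.
Q_A = 0.2597 m³/s vs Q_B = 0.4444 m³/s, so channel B carries more.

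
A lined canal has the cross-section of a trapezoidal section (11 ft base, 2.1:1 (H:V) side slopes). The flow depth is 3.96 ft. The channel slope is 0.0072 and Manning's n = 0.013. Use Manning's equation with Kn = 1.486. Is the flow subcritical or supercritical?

supercritical

With bottom width b = 11 ft and side slope z = 2.1: A = (b + zy)y = (11 + 2.1×3.96)×3.96 = 76.49 ft²; P = b + 2y√(1+z²) = 11 + 2×3.96×2.326 = 29.42 ft.
Hydraulic radius R = A/P = 76.49/29.42 = 2.6 ft.
V = (1.486/n) R^(2/3) √S = (1.486/0.013) × 2.6^(2/3) × √0.0072 = 18.34 ft/s. Hydraulic depth D_h = A/T = 76.49/27.63 = 2.768 ft.
Froude number Fr = V/√(g·D_h) = 18.34/√(32.2×2.768) = 1.94, which is greater than 1, so the flow is supercritical.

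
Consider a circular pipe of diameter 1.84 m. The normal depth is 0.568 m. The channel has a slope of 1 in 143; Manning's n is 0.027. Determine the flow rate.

For a circular section of diameter D = 1.84 m at depth y = 0.568 m, the central angle is θ = 2 arccos(1 − 2y/D) = 2.356 rad. Then A = (D²/8)(θ − sin θ) = 0.698 m² and P = Dθ/2 = 2.168 m.
Hydraulic radius R = A/P = 0.698/2.168 = 0.322 m.
Manning's equation: Q = (1/n) A R^(2/3) S^(1/2) = (1/0.027) × 0.698 × 0.322^(2/3) × 0.006993^(1/2) = 1.02 m³/s.

Q = 1.02 m³/s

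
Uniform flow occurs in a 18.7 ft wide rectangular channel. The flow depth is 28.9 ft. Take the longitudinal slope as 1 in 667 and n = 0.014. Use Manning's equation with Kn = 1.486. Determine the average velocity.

V = 15.1 ft/s

Flow area A = b·y = 18.7 × 28.9 = 540.4 ft². Wetted perimeter P = b + 2y = 18.7 + 2×28.9 = 76.5 ft.
Hydraulic radius R = A/P = 540.4/76.5 = 7.064 ft.
From Manning's equation, V = (1.486/n) R^(2/3) S^(1/2) = (1.486/0.014) × 7.064^(2/3) × 0.001499^(1/2) = 15.1 ft/s.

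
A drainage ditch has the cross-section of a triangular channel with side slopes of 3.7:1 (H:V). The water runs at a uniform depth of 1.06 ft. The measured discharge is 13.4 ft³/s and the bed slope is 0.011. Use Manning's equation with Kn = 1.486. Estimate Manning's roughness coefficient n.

n = 0.0309

For a triangular section with side slope z = 3.7: A = zy² = 3.7×1.06² = 4.157 ft²; P = 2y√(1+z²) = 2×1.06×3.833 = 8.125 ft.
Hydraulic radius R = A/P = 4.157/8.125 = 0.5116 ft.
Rearranging Manning's equation: n = (1.486/Q) A R^(2/3) S^(1/2) = (1.486/13.4) × 4.157 × 0.5116^(2/3) × √0.011 = 0.0309.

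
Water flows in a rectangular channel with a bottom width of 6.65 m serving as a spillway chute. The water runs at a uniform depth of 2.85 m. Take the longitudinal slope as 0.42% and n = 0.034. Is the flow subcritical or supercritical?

Flow area A = b·y = 6.65 × 2.85 = 18.95 m². Wetted perimeter P = b + 2y = 6.65 + 2×2.85 = 12.35 m.
Hydraulic radius R = A/P = 18.95/12.35 = 1.535 m.
V = (1/n) R^(2/3) √S = (1/0.034) × 1.535^(2/3) × √0.0042 = 2.536 m/s. Hydraulic depth D_h = A/T = 18.95/6.65 = 2.85 m.
Froude number Fr = V/√(g·D_h) = 2.536/√(9.81×2.85) = 0.48, which is less than 1, so the flow is subcritical.

subcritical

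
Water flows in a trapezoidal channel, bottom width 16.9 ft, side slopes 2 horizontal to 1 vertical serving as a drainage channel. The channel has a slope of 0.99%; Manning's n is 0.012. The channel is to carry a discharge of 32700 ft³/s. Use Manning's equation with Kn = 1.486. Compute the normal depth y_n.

y_n = 14.4 ft

Manning's equation rearranged: A R^(2/3) = nQ / (1.486·√S) = 0.012 × 32700 / (1.486 × √0.0099) = 2654.
Try y = 10 ft: A R^(2/3) = 1217 — too small.
Try y = 14.4 ft: A R^(2/3) = 2653 — matches.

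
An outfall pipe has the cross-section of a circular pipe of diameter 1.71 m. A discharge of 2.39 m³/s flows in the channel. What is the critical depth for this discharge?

y_c = 0.766 m

At critical depth, Q² T / (g A³) = 1, i.e. A³/T = Q²/g = 2.39²/9.81 = 0.5823.
At y = 0.938 m: A³/T = 1.261 — too large.
At y = 0.581 m: A³/T = 0.201 — too small.
At y = 0.766 m: A³/T = 0.5816 — ≈ 0.5823.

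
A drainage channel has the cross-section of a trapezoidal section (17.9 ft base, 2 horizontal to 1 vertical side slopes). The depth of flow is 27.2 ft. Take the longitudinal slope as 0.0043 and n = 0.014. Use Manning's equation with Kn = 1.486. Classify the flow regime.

With bottom width b = 17.9 ft and side slope z = 2: A = (b + zy)y = (17.9 + 2×27.2)×27.2 = 1967 ft²; P = b + 2y√(1+z²) = 17.9 + 2×27.2×2.236 = 139.5 ft.
Hydraulic radius R = A/P = 1967/139.5 = 14.09 ft.
V = (1.486/n) R^(2/3) √S = (1.486/0.014) × 14.09^(2/3) × √0.0043 = 40.61 ft/s. Hydraulic depth D_h = A/T = 1967/126.7 = 15.52 ft.
Froude number Fr = V/√(g·D_h) = 40.61/√(32.2×15.52) = 1.82, which is greater than 1, so the flow is supercritical.

supercritical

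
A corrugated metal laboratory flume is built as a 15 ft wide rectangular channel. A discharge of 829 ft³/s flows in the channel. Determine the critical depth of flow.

y_c = 4.56 ft

For a rectangular channel, critical depth y_c = (q²/g)^(1/3) where q = Q/b = 829/15 = 55.27 ft²/s.
So y_c = (55.27²/32.2)^(1/3) = 4.56 ft.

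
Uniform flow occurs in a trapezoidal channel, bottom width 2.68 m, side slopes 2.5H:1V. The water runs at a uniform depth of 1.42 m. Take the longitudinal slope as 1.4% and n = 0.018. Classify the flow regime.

With bottom width b = 2.68 m and side slope z = 2.5: A = (b + zy)y = (2.68 + 2.5×1.42)×1.42 = 8.847 m²; P = b + 2y√(1+z²) = 2.68 + 2×1.42×2.693 = 10.33 m.
Hydraulic radius R = A/P = 8.847/10.33 = 0.8567 m.
V = (1/n) R^(2/3) √S = (1/0.018) × 0.8567^(2/3) × √0.014 = 5.929 m/s. Hydraulic depth D_h = A/T = 8.847/9.78 = 0.9046 m.
Froude number Fr = V/√(g·D_h) = 5.929/√(9.81×0.9046) = 1.99, which is greater than 1, so the flow is supercritical.

supercritical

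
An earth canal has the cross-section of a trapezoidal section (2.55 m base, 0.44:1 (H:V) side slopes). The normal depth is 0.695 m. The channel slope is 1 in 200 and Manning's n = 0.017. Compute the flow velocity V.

With bottom width b = 2.55 m and side slope z = 0.44: A = (b + zy)y = (2.55 + 0.44×0.695)×0.695 = 1.985 m²; P = b + 2y√(1+z²) = 2.55 + 2×0.695×1.093 = 4.069 m.
Hydraulic radius R = A/P = 1.985/4.069 = 0.4878 m.
From Manning's equation, V = (1/n) R^(2/3) S^(1/2) = (1/0.017) × 0.4878^(2/3) × 0.005^(1/2) = 2.58 m/s.

V = 2.58 m/s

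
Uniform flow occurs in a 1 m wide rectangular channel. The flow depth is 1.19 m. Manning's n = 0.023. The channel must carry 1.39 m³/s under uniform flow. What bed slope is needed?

S = 0.0029

Flow area A = b·y = 1 × 1.19 = 1.19 m². Wetted perimeter P = b + 2y = 1 + 2×1.19 = 3.38 m.
Hydraulic radius R = A/P = 1.19/3.38 = 0.3521 m.
From Manning's equation, S = [nQ / (1 A R^(2/3))]² = [0.023 × 1.39 / (1 × 1.19 × 0.3521^(2/3))]² = 0.0029.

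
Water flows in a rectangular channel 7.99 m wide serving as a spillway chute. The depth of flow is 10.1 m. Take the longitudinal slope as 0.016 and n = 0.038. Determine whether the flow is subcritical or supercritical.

subcritical

Flow area A = b·y = 7.99 × 10.1 = 80.7 m². Wetted perimeter P = b + 2y = 7.99 + 2×10.1 = 28.19 m.
Hydraulic radius R = A/P = 80.7/28.19 = 2.863 m.
V = (1/n) R^(2/3) √S = (1/0.038) × 2.863^(2/3) × √0.016 = 6.711 m/s. Hydraulic depth D_h = A/T = 80.7/7.99 = 10.1 m.
Froude number Fr = V/√(g·D_h) = 6.711/√(9.81×10.1) = 0.674, which is less than 1, so the flow is subcritical.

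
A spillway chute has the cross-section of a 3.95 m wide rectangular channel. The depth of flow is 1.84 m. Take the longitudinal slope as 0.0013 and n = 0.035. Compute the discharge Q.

Flow area A = b·y = 3.95 × 1.84 = 7.268 m². Wetted perimeter P = b + 2y = 3.95 + 2×1.84 = 7.63 m.
Hydraulic radius R = A/P = 7.268/7.63 = 0.9526 m.
Manning's equation: Q = (1/n) A R^(2/3) S^(1/2) = (1/0.035) × 7.268 × 0.9526^(2/3) × 0.0013^(1/2) = 7.25 m³/s.

Q = 7.25 m³/s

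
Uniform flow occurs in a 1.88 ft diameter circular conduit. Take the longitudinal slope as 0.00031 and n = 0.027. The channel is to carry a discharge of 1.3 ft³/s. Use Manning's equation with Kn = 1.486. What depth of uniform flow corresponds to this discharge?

Manning's equation rearranged: A R^(2/3) = nQ / (1.486·√S) = 0.027 × 1.3 / (1.486 × √0.00031) = 1.342.
Trying y = 1.46 ft: A R^(2/3) = 1.591 — high.
Trying y = 0.92 ft: A R^(2/3) = 0.8088 — low.
Trying y = 1.27 ft: A R^(2/3) = 1.34 — close enough.

y_n = 1.27 ft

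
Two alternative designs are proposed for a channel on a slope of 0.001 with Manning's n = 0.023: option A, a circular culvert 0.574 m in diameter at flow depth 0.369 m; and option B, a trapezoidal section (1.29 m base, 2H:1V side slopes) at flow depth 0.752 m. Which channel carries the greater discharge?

channel B

Channel A: For a circular section of diameter D = 0.574 m at depth y = 0.369 m, the central angle is θ = 2 arccos(1 − 2y/D) = 3.721 rad. Then A = (D²/8)(θ − sin θ) = 0.1758 m² and P = Dθ/2 = 1.068 m. Hydraulic radius R = A/P = 0.1758/1.068 = 0.1646 m. Q_A = (1/0.023)·0.1758·0.1646^(2/3)·√0.001 = 0.0726 m³/s.
Channel B: With bottom width b = 1.29 m and side slope z = 2: A = (b + zy)y = (1.29 + 2×0.752)×0.752 = 2.101 m²; P = b + 2y√(1+z²) = 1.29 + 2×0.752×2.236 = 4.653 m. Hydraulic radius R = A/P = 2.101/4.653 = 0.4516 m. Q_B = (1/0.023)·2.101·0.4516^(2/3)·√0.001 = 1.7 m³/s.
Q_A = 0.0726 m³/s vs Q_B = 1.7 m³/s, so channel B carries more.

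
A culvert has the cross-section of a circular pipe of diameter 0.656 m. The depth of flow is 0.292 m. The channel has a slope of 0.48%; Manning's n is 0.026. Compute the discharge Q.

Q = 0.11 m³/s

For a circular section of diameter D = 0.656 m at depth y = 0.292 m, the central angle is θ = 2 arccos(1 − 2y/D) = 2.922 rad. Then A = (D²/8)(θ − sin θ) = 0.1454 m² and P = Dθ/2 = 0.9583 m.
Hydraulic radius R = A/P = 0.1454/0.9583 = 0.1518 m.
Manning's equation: Q = (1/n) A R^(2/3) S^(1/2) = (1/0.026) × 0.1454 × 0.1518^(2/3) × 0.0048^(1/2) = 0.11 m³/s.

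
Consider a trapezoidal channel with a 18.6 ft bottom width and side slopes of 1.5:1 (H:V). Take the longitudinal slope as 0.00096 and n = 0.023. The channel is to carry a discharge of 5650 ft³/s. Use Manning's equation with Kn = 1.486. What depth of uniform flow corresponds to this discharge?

y_n = 15.7 ft

Manning's equation rearranged: A R^(2/3) = nQ / (1.486·√S) = 0.023 × 5650 / (1.486 × √0.00096) = 2822.
At y = 17.4 ft: A R^(2/3) = 3504 — over.
At y = 13.2 ft: A R^(2/3) = 1969 — short.
At y = 15.7 ft: A R^(2/3) = 2820 — matches.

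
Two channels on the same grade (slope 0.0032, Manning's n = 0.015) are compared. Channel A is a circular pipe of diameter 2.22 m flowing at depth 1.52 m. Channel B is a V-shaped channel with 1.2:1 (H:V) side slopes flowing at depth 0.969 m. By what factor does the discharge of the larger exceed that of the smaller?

3.65

Channel A: For a circular section of diameter D = 2.22 m at depth y = 1.52 m, the central angle is θ = 2 arccos(1 − 2y/D) = 3.898 rad. Then A = (D²/8)(θ − sin θ) = 2.824 m² and P = Dθ/2 = 4.327 m. Hydraulic radius R = A/P = 2.824/4.327 = 0.6527 m. Q_A = (1/0.015)·2.824·0.6527^(2/3)·√0.0032 = 8.015 m³/s.
Channel B: For a triangular section with side slope z = 1.2: A = zy² = 1.2×0.969² = 1.127 m²; P = 2y√(1+z²) = 2×0.969×1.562 = 3.027 m. Hydraulic radius R = A/P = 1.127/3.027 = 0.3722 m. Q_B = (1/0.015)·1.127·0.3722^(2/3)·√0.0032 = 2.199 m³/s.
The larger discharge is 8.015 m³/s and the smaller is 2.199 m³/s; the ratio is 3.65.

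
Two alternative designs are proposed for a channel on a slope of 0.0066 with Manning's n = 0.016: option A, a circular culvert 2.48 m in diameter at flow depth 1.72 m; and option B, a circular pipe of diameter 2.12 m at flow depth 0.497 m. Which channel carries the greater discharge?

channel A

Channel A: For a circular section of diameter D = 2.48 m at depth y = 1.72 m, the central angle is θ = 2 arccos(1 − 2y/D) = 3.937 rad. Then A = (D²/8)(θ − sin θ) = 3.575 m² and P = Dθ/2 = 4.881 m. Hydraulic radius R = A/P = 3.575/4.881 = 0.7324 m. Q_A = (1/0.016)·3.575·0.7324^(2/3)·√0.0066 = 14.75 m³/s.
Channel B: For a circular section of diameter D = 2.12 m at depth y = 0.497 m, the central angle is θ = 2 arccos(1 − 2y/D) = 2.022 rad. Then A = (D²/8)(θ − sin θ) = 0.6302 m² and P = Dθ/2 = 2.143 m. Hydraulic radius R = A/P = 0.6302/2.143 = 0.2941 m. Q_B = (1/0.016)·0.6302·0.2941^(2/3)·√0.0066 = 1.415 m³/s.
Q_A = 14.75 m³/s vs Q_B = 1.415 m³/s, so channel A carries more.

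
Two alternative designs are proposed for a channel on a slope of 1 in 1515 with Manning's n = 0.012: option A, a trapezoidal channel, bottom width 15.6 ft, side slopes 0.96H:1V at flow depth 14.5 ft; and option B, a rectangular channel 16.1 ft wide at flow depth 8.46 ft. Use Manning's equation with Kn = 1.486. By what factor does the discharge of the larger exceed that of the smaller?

4.75

Channel A: With bottom width b = 15.6 ft and side slope z = 0.96: A = (b + zy)y = (15.6 + 0.96×14.5)×14.5 = 428 ft²; P = b + 2y√(1+z²) = 15.6 + 2×14.5×1.386 = 55.8 ft. Hydraulic radius R = A/P = 428/55.8 = 7.671 ft. Q_A = (1.486/0.012)·428·7.671^(2/3)·√0.0006601 = 5297 ft³/s.
Channel B: Flow area A = b·y = 16.1 × 8.46 = 136.2 ft². Wetted perimeter P = b + 2y = 16.1 + 2×8.46 = 33.02 ft. Hydraulic radius R = A/P = 136.2/33.02 = 4.125 ft. Q_B = (1.486/0.012)·136.2·4.125^(2/3)·√0.0006601 = 1115 ft³/s.
The larger discharge is 5297 ft³/s and the smaller is 1115 ft³/s; the ratio is 4.75.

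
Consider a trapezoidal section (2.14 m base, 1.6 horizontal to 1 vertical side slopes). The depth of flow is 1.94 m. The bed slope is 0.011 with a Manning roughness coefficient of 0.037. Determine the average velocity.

With bottom width b = 2.14 m and side slope z = 1.6: A = (b + zy)y = (2.14 + 1.6×1.94)×1.94 = 10.17 m²; P = b + 2y√(1+z²) = 2.14 + 2×1.94×1.887 = 9.461 m.
Hydraulic radius R = A/P = 10.17/9.461 = 1.075 m.
From Manning's equation, V = (1/n) R^(2/3) S^(1/2) = (1/0.037) × 1.075^(2/3) × 0.011^(1/2) = 2.98 m/s.

V = 2.98 m/s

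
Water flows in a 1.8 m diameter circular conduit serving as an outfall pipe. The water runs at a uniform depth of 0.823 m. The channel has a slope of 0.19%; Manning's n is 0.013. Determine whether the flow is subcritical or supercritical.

For a circular section of diameter D = 1.8 m at depth y = 0.823 m, the central angle is θ = 2 arccos(1 − 2y/D) = 2.97 rad. Then A = (D²/8)(θ − sin θ) = 1.134 m² and P = Dθ/2 = 2.673 m.
Hydraulic radius R = A/P = 1.134/2.673 = 0.4242 m.
V = (1/n) R^(2/3) √S = (1/0.013) × 0.4242^(2/3) × √0.0019 = 1.893 m/s. Hydraulic depth D_h = A/T = 1.134/1.793 = 0.6323 m.
Froude number Fr = V/√(g·D_h) = 1.893/√(9.81×0.6323) = 0.76, which is less than 1, so the flow is subcritical.

subcritical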